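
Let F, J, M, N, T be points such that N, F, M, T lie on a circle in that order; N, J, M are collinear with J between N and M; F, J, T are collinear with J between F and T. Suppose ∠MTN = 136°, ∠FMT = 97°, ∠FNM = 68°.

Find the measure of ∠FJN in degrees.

∠FJN = 83°

1. ∠MFN = 44°  [cyclic NFMT, opposite ∠F+∠T]
2. ∠FTM = 68°  [same arc FM]
3. ∠FMN = 68°  [△NFM]
4. ∠MFT = 15°  [△FMT]
5. ∠FJM = 97°  [△FJM]
6. ∠FJN = 83°  [linear pair at J on NM]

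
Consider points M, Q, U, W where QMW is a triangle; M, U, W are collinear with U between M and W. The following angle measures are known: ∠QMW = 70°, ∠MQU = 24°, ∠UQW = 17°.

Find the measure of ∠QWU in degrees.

∠QWU = 69°

1. ∠QMU = 70°  [U on ray MW]
2. ∠MUQ = 86°  [△QMU]
3. ∠QUW = 94°  [linear pair at U on MW]
4. ∠QWU = 69°  [△QUW]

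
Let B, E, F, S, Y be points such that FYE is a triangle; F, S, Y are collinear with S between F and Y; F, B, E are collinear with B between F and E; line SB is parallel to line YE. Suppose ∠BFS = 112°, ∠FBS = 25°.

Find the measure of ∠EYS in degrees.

∠EYS = 43°

1. ∠BSF = 43°  [△FSB]
2. ∠BSY = 137°  [linear pair at S on FY]
3. ∠EYS = 43°  [SB∥YE, co-interior at Y–S]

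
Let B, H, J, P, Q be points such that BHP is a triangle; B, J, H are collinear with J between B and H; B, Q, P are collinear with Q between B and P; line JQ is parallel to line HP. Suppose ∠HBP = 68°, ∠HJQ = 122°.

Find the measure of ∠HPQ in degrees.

1. ∠JBQ = 68°  [J on BH, Q on BP]
2. ∠BJQ = 58°  [linear pair at J on BH]
3. ∠BQJ = 54°  [△BJQ]
4. ∠JQP = 126°  [linear pair at Q on BP]
5. ∠HPQ = 54°  [JQ∥HP, co-interior at P–Q]

∠HPQ = 54°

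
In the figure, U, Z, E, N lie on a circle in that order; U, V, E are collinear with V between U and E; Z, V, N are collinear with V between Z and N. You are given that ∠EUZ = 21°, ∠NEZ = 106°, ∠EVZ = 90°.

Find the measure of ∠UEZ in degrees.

1. ∠ENZ = 21°  [same arc ZE]
2. ∠EZN = 53°  [△ZEN]
3. ∠UEZ = 37°  [△ZVE]

∠UEZ = 37°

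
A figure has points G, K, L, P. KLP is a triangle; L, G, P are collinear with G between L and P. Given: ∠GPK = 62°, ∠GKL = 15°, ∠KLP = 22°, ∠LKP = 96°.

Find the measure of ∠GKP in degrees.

∠GKP = 81°

1. ∠GLK = 22°  [G on ray LP]
2. ∠KGL = 143°  [△KLG]
3. ∠KGP = 37°  [linear pair at G on LP]
4. ∠GKP = 81°  [△KGP]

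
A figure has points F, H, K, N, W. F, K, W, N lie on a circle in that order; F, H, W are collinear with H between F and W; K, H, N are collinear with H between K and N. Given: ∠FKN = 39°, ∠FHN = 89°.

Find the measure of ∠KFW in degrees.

∠KFW = 50°

1. ∠FWN = 39°  [same arc FN]
2. ∠NHW = 91°  [linear pair at H on FW]
3. ∠KNW = 50°  [△WHN]
4. ∠KFW = 50°  [same arc KW]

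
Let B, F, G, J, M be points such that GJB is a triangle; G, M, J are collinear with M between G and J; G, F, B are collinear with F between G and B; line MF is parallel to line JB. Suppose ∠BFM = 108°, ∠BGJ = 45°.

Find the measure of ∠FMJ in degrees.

1. ∠GFM = 72°  [linear pair at F on GB]
2. ∠FGM = 45°  [M on GJ, F on GB]
3. ∠FMG = 63°  [△GMF]
4. ∠FMJ = 117°  [linear pair at M on GJ]

∠FMJ = 117°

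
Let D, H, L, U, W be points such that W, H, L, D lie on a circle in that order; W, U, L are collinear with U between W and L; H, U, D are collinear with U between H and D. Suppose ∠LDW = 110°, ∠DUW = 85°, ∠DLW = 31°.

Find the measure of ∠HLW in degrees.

∠HLW = 56°

1. ∠DWL = 39°  [△WLD]
2. ∠HUL = 85°  [vertical angles at U]
3. ∠DHL = 39°  [same arc LD]
4. ∠HLW = 56°  [△HUL]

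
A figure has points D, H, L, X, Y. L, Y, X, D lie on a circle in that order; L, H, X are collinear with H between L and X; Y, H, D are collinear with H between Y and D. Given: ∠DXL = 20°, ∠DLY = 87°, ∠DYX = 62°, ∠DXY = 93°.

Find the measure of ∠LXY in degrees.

1. ∠DYL = 20°  [same arc LD]
2. ∠LDY = 73°  [△LYD]
3. ∠LXY = 73°  [same arc LY]

∠LXY = 73°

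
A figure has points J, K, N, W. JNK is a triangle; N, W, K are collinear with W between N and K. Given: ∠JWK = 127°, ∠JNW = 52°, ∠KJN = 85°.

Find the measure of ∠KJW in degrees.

∠KJW = 10°

1. ∠JNK = 52°  [W on ray NK]
2. ∠JKN = 43°  [△JNK]
3. ∠JKW = 43°  [W on ray KN]
4. ∠KJW = 10°  [△JWK]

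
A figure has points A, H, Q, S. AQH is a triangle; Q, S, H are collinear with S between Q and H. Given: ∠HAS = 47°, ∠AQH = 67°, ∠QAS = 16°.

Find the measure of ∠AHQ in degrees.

∠AHQ = 50°

1. ∠AQS = 67°  [S on ray QH]
2. ∠ASQ = 97°  [△AQS]
3. ∠ASH = 83°  [linear pair at S on QH]
4. ∠AHS = 50°  [△ASH]
5. ∠AHQ = 50°  [S on ray HQ]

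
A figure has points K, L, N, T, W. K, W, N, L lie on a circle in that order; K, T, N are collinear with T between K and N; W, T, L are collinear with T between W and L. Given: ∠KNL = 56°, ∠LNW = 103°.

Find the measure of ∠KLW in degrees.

1. ∠KWL = 56°  [same arc KL]
2. ∠LKW = 77°  [cyclic KWNL, opposite ∠K+∠N]
3. ∠KLW = 47°  [△KWL]

∠KLW = 47°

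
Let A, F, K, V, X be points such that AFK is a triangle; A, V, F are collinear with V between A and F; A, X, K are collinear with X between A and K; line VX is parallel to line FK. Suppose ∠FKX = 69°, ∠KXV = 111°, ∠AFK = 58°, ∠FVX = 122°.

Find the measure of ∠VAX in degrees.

∠VAX = 53°

1. ∠AXV = 69°  [linear pair at X on AK]
2. ∠AVX = 58°  [VX∥FK, corresponding at V]
3. ∠VAX = 53°  [△AVX]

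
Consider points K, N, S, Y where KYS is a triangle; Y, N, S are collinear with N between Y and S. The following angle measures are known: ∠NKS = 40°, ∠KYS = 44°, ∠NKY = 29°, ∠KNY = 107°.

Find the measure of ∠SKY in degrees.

1. ∠KNS = 73°  [linear pair at N on YS]
2. ∠KSN = 67°  [△KNS]
3. ∠KSY = 67°  [N on ray SY]
4. ∠SKY = 69°  [△KYS]

∠SKY = 69°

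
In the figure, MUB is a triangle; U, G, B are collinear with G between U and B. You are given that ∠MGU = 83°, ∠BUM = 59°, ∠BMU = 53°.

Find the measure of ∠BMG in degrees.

1. ∠BGM = 97°  [linear pair at G on UB]
2. ∠MBU = 68°  [△MUB]
3. ∠GBM = 68°  [G on ray BU]
4. ∠BMG = 15°  [△MGB]

∠BMG = 15°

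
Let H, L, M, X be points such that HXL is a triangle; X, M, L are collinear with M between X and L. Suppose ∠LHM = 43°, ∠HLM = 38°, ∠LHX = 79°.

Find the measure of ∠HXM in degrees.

∠HXM = 63°

1. ∠HLX = 38°  [M on ray LX]
2. ∠HXL = 63°  [△HXL]
3. ∠HXM = 63°  [M on ray XL]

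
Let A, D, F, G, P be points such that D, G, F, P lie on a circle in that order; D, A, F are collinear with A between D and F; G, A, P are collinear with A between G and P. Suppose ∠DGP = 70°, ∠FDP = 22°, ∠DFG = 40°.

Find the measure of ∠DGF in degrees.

1. ∠DFP = 70°  [same arc DP]
2. ∠DPF = 88°  [△DFP]
3. ∠DGF = 92°  [cyclic DGFP, opposite ∠G+∠P]

∠DGF = 92°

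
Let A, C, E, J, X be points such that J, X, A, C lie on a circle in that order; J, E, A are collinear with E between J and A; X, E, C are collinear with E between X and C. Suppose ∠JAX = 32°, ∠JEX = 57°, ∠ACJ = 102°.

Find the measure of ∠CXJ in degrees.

∠CXJ = 53°

1. ∠AXJ = 78°  [cyclic JXAC, opposite ∠X+∠C]
2. ∠AJX = 70°  [△JXA]
3. ∠CXJ = 53°  [△JEX]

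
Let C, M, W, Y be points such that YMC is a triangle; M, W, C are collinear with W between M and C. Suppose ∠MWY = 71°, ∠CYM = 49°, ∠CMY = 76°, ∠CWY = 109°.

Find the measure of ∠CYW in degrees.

∠CYW = 16°

1. ∠MCY = 55°  [△YMC]
2. ∠WCY = 55°  [W on ray CM]
3. ∠CYW = 16°  [△YWC]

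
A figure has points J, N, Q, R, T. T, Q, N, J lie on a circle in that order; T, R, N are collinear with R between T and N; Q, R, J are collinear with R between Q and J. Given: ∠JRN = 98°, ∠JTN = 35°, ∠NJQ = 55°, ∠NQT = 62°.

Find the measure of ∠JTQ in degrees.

∠JTQ = 90°

1. ∠QRT = 98°  [vertical angles at R]
2. ∠JRT = 82°  [linear pair at R on TN]
3. ∠QJT = 63°  [△TRJ]
4. ∠NTQ = 55°  [same arc QN]
5. ∠JQT = 27°  [△TRQ]
6. ∠JTQ = 90°  [△TQJ]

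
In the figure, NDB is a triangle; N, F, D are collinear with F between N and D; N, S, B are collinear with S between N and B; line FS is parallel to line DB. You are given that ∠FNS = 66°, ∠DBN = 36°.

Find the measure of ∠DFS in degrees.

∠DFS = 102°

1. ∠BND = 66°  [F on ND, S on NB]
2. ∠BDN = 78°  [△NDB]
3. ∠NFS = 78°  [FS∥DB, corresponding at F]
4. ∠DFS = 102°  [linear pair at F on ND]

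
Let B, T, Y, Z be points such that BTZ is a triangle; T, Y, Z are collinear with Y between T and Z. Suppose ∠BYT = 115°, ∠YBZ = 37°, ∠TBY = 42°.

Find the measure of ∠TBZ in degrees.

1. ∠BTY = 23°  [△BTY]
2. ∠BYZ = 65°  [linear pair at Y on TZ]
3. ∠BZY = 78°  [△BYZ]
4. ∠BTZ = 23°  [Y on ray TZ]
5. ∠BZT = 78°  [Y on ray ZT]
6. ∠TBZ = 79°  [△BTZ]

∠TBZ = 79°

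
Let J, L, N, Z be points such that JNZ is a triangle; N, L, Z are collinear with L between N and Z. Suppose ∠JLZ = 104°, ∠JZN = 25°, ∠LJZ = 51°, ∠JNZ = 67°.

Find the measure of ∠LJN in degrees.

∠LJN = 37°

1. ∠JLN = 76°  [linear pair at L on NZ]
2. ∠JNL = 67°  [L on ray NZ]
3. ∠LJN = 37°  [△JNL]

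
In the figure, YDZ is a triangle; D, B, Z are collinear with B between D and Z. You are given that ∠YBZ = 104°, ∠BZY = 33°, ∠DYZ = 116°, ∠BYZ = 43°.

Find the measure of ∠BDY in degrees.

1. ∠DZY = 33°  [B on ray ZD]
2. ∠YDZ = 31°  [△YDZ]
3. ∠BDY = 31°  [B on ray DZ]

∠BDY = 31°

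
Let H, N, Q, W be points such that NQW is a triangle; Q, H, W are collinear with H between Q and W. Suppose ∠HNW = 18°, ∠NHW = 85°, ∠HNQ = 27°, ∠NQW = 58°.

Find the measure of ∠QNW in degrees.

∠QNW = 45°

1. ∠HWN = 77°  [△NHW]
2. ∠NWQ = 77°  [H on ray WQ]
3. ∠QNW = 45°  [△NQW]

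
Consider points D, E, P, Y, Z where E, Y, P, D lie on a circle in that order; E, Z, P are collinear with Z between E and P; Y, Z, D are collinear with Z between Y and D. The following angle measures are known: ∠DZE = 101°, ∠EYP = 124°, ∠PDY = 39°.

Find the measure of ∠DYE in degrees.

1. ∠PZY = 101°  [vertical angles at Z]
2. ∠PEY = 39°  [same arc YP]
3. ∠EZY = 79°  [linear pair at Z on EP]
4. ∠DYE = 62°  [△EZY]

∠DYE = 62°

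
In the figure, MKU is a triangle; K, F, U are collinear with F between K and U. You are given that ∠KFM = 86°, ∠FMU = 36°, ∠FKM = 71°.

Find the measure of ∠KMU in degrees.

∠KMU = 59°

1. ∠MFU = 94°  [linear pair at F on KU]
2. ∠FUM = 50°  [△MFU]
3. ∠MKU = 71°  [F on ray KU]
4. ∠KUM = 50°  [F on ray UK]
5. ∠KMU = 59°  [△MKU]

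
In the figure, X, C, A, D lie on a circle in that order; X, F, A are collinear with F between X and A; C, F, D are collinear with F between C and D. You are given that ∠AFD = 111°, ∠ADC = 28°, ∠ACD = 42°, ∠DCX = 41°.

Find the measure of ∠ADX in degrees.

1. ∠DAX = 41°  [△AFD]
2. ∠AXD = 42°  [same arc AD]
3. ∠ADX = 97°  [△XAD]

∠ADX = 97°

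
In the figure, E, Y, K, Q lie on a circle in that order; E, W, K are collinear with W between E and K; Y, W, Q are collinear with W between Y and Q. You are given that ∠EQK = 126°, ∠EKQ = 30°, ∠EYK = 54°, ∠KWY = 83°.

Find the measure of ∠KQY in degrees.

1. ∠EYQ = 30°  [same arc EQ]
2. ∠EWY = 97°  [linear pair at W on EK]
3. ∠KEY = 53°  [△EWY]
4. ∠KQY = 53°  [same arc YK]

∠KQY = 53°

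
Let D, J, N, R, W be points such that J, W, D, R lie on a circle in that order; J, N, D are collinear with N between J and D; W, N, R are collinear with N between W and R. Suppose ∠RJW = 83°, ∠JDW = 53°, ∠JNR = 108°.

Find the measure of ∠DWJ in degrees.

∠DWJ = 63°

1. ∠JRW = 53°  [same arc JW]
2. ∠DNW = 108°  [vertical angles at N]
3. ∠JWR = 44°  [△JWR]
4. ∠JNW = 72°  [linear pair at N on JD]
5. ∠DJW = 64°  [△JNW]
6. ∠DWJ = 63°  [△JWD]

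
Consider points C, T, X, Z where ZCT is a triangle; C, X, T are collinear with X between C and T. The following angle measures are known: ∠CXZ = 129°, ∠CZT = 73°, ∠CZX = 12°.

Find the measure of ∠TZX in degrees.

1. ∠XCZ = 39°  [△ZCX]
2. ∠TXZ = 51°  [linear pair at X on CT]
3. ∠TCZ = 39°  [X on ray CT]
4. ∠CTZ = 68°  [△ZCT]
5. ∠XTZ = 68°  [X on ray TC]
6. ∠TZX = 61°  [△ZXT]

∠TZX = 61°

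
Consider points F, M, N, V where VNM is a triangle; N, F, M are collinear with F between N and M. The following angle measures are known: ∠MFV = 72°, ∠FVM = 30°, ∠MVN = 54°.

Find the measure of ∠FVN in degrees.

∠FVN = 24°

1. ∠FMV = 78°  [△VFM]
2. ∠NFV = 108°  [linear pair at F on NM]
3. ∠NMV = 78°  [F on ray MN]
4. ∠MNV = 48°  [△VNM]
5. ∠FNV = 48°  [F on ray NM]
6. ∠FVN = 24°  [△VNF]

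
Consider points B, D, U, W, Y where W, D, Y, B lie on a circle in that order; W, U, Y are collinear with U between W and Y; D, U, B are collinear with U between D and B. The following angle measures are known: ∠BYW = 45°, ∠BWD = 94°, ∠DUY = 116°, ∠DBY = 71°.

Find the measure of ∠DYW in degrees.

1. ∠BDW = 45°  [same arc WB]
2. ∠DBW = 41°  [△WDB]
3. ∠DYW = 41°  [same arc WD]

∠DYW = 41°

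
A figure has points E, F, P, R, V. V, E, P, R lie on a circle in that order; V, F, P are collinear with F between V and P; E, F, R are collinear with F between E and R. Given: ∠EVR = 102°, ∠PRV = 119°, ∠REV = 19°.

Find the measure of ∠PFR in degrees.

∠PFR = 101°

1. ∠ERV = 59°  [△VER]
2. ∠PEV = 61°  [cyclic VEPR, opposite ∠E+∠R]
3. ∠RPV = 19°  [same arc VR]
4. ∠EPV = 59°  [same arc VE]
5. ∠EVP = 60°  [△VEP]
6. ∠ERP = 60°  [same arc EP]
7. ∠PFR = 101°  [△PFR]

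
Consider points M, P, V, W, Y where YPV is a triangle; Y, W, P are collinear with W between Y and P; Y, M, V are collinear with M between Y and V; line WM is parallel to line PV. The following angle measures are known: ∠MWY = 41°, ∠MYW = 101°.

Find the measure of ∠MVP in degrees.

∠MVP = 38°

1. ∠WMY = 38°  [△YWM]
2. ∠VMW = 142°  [linear pair at M on YV]
3. ∠MVP = 38°  [WM∥PV, co-interior at V–M]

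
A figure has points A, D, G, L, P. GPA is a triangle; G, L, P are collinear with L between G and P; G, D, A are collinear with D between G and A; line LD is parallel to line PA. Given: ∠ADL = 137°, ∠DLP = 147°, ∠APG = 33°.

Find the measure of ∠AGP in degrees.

∠AGP = 104°

1. ∠GDL = 43°  [linear pair at D on GA]
2. ∠DLG = 33°  [linear pair at L on GP]
3. ∠DGL = 104°  [△GLD]
4. ∠AGP = 104°  [L on GP, D on GA]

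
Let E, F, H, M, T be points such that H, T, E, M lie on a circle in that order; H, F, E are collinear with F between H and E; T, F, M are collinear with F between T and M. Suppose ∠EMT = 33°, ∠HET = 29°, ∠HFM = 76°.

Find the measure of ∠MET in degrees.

1. ∠EFT = 76°  [vertical angles at F]
2. ∠ETM = 75°  [△TFE]
3. ∠MET = 72°  [△TEM]

∠MET = 72°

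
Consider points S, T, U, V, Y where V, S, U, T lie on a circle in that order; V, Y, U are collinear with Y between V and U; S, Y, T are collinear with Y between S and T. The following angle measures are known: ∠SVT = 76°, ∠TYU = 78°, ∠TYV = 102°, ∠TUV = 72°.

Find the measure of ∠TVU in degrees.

1. ∠SUT = 104°  [cyclic VSUT, opposite ∠V+∠U]
2. ∠STU = 30°  [△UYT]
3. ∠TSU = 46°  [△SUT]
4. ∠TVU = 46°  [same arc UT]

∠TVU = 46°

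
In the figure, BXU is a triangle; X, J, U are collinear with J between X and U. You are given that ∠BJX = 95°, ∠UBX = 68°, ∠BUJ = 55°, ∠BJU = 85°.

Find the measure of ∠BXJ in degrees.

1. ∠BUX = 55°  [J on ray UX]
2. ∠BXU = 57°  [△BXU]
3. ∠BXJ = 57°  [J on ray XU]

∠BXJ = 57°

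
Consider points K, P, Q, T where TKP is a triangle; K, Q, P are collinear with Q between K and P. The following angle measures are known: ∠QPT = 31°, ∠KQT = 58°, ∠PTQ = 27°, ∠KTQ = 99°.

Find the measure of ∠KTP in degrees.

∠KTP = 126°

1. ∠KPT = 31°  [Q on ray PK]
2. ∠QKT = 23°  [△TKQ]
3. ∠PKT = 23°  [Q on ray KP]
4. ∠KTP = 126°  [△TKP]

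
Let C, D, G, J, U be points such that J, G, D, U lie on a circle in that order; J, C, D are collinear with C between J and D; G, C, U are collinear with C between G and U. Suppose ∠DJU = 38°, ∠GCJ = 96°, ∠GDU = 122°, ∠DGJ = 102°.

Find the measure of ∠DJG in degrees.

1. ∠DGU = 38°  [same arc DU]
2. ∠DUG = 20°  [△GDU]
3. ∠DJG = 20°  [same arc GD]

∠DJG = 20°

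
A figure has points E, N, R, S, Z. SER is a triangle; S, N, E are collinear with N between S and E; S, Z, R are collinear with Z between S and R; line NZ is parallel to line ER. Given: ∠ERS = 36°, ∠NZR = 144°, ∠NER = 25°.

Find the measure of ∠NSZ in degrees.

∠NSZ = 119°

1. ∠RES = 25°  [N on ray ES]
2. ∠ESR = 119°  [△SER]
3. ∠NSZ = 119°  [N on SE, Z on SR]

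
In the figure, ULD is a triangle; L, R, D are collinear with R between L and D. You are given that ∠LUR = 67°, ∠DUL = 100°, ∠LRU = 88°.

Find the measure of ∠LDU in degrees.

1. ∠RLU = 25°  [△ULR]
2. ∠DLU = 25°  [R on ray LD]
3. ∠LDU = 55°  [△ULD]

∠LDU = 55°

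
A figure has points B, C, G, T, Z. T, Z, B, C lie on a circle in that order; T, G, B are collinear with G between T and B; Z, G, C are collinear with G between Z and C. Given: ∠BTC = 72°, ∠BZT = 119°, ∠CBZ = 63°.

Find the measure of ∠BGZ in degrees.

1. ∠BZC = 72°  [same arc BC]
2. ∠BCZ = 45°  [△ZBC]
3. ∠BTZ = 45°  [same arc ZB]
4. ∠TBZ = 16°  [△TZB]
5. ∠BGZ = 92°  [△ZGB]

∠BGZ = 92°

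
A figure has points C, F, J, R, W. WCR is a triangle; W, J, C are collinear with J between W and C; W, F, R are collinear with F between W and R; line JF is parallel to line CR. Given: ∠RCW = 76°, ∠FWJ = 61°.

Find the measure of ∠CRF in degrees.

1. ∠FJW = 76°  [JF∥CR, corresponding at J]
2. ∠JFW = 43°  [△WJF]
3. ∠JFR = 137°  [linear pair at F on WR]
4. ∠CRF = 43°  [JF∥CR, co-interior at R–F]

∠CRF = 43°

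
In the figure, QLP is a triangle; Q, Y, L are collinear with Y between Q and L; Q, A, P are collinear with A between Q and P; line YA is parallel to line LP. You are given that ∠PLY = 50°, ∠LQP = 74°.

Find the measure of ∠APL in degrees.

1. ∠PLQ = 50°  [Y on ray LQ]
2. ∠LPQ = 56°  [△QLP]
3. ∠APL = 56°  [A on ray PQ]

∠APL = 56°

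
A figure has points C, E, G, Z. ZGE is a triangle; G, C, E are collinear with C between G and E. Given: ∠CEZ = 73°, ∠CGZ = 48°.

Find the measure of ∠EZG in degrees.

∠EZG = 59°

1. ∠GEZ = 73°  [C on ray EG]
2. ∠EGZ = 48°  [C on ray GE]
3. ∠EZG = 59°  [△ZGE]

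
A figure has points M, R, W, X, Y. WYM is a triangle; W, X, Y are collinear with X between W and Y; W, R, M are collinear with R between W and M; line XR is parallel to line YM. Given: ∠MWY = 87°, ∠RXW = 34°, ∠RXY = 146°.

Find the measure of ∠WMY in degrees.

∠WMY = 59°

1. ∠RWX = 87°  [X on WY, R on WM]
2. ∠WRX = 59°  [△WXR]
3. ∠WMY = 59°  [XR∥YM, corresponding at R]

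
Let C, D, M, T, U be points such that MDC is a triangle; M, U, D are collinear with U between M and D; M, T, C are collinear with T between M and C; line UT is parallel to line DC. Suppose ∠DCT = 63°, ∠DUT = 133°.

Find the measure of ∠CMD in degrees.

∠CMD = 70°

1. ∠DCM = 63°  [T on ray CM]
2. ∠MUT = 47°  [linear pair at U on MD]
3. ∠MTU = 63°  [UT∥DC, corresponding at T]
4. ∠TMU = 70°  [△MUT]
5. ∠CMD = 70°  [U on MD, T on MC]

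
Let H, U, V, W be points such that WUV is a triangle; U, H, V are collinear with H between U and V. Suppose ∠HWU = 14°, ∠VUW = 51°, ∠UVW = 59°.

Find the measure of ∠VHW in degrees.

1. ∠HUW = 51°  [H on ray UV]
2. ∠UHW = 115°  [△WUH]
3. ∠VHW = 65°  [linear pair at H on UV]

∠VHW = 65°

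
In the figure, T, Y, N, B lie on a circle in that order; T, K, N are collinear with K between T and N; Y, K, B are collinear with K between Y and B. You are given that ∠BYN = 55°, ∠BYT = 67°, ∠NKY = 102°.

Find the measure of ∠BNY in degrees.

∠BNY = 90°

1. ∠BTN = 55°  [same arc NB]
2. ∠BKT = 102°  [vertical angles at K]
3. ∠TBY = 23°  [△TKB]
4. ∠BTY = 90°  [△TYB]
5. ∠BNY = 90°  [cyclic TYNB, opposite ∠T+∠N]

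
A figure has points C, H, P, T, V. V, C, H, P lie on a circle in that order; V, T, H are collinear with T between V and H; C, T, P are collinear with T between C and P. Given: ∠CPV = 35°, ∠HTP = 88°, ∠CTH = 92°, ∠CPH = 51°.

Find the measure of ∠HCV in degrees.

∠HCV = 94°

1. ∠CHV = 35°  [same arc VC]
2. ∠CVH = 51°  [same arc CH]
3. ∠HCV = 94°  [△VCH]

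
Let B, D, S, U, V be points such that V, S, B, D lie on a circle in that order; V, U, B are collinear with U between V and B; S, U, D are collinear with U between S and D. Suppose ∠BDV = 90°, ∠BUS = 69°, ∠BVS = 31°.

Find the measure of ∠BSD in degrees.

∠BSD = 52°

1. ∠BSV = 90°  [cyclic VSBD, opposite ∠S+∠D]
2. ∠SBV = 59°  [△VSB]
3. ∠BSD = 52°  [△SUB]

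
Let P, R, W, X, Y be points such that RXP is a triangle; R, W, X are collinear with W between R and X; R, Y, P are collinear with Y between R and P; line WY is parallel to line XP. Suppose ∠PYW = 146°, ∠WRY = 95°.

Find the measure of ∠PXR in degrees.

∠PXR = 51°

1. ∠RYW = 34°  [linear pair at Y on RP]
2. ∠RWY = 51°  [△RWY]
3. ∠PXR = 51°  [WY∥XP, corresponding at W]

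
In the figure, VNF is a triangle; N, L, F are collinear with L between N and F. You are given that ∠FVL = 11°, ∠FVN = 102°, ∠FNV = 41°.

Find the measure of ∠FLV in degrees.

∠FLV = 132°

1. ∠NFV = 37°  [△VNF]
2. ∠LFV = 37°  [L on ray FN]
3. ∠FLV = 132°  [△VLF]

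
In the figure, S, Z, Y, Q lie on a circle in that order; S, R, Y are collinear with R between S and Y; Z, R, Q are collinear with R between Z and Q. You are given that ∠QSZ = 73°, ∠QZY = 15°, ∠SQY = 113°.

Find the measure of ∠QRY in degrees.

∠QRY = 70°

1. ∠QYZ = 107°  [cyclic SZYQ, opposite ∠S+∠Y]
2. ∠QSY = 15°  [same arc YQ]
3. ∠YQZ = 58°  [△ZYQ]
4. ∠QYS = 52°  [△SYQ]
5. ∠QRY = 70°  [△YRQ]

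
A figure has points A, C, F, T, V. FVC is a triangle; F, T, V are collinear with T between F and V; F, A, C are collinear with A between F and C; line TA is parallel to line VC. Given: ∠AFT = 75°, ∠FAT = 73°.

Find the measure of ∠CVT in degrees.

∠CVT = 32°

1. ∠ATF = 32°  [△FTA]
2. ∠ATV = 148°  [linear pair at T on FV]
3. ∠CVT = 32°  [TA∥VC, co-interior at V–T]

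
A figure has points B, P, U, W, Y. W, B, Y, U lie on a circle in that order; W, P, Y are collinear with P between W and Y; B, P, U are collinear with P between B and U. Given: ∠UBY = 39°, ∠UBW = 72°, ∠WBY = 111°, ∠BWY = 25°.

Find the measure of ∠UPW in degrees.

∠UPW = 97°

1. ∠UYW = 72°  [same arc WU]
2. ∠BUY = 25°  [same arc BY]
3. ∠UPY = 83°  [△YPU]
4. ∠UPW = 97°  [linear pair at P on WY]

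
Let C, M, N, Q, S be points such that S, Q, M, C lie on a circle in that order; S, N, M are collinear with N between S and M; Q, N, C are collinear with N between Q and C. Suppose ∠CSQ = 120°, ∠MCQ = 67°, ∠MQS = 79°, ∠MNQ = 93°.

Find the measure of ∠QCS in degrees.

1. ∠MSQ = 67°  [same arc QM]
2. ∠QMS = 34°  [△SQM]
3. ∠QCS = 34°  [same arc SQ]

∠QCS = 34°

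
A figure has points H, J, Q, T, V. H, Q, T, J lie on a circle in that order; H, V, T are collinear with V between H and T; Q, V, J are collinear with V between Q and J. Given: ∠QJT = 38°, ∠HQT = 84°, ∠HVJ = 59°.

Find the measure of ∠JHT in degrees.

1. ∠QHT = 38°  [same arc QT]
2. ∠HTQ = 58°  [△HQT]
3. ∠HJQ = 58°  [same arc HQ]
4. ∠JHT = 63°  [△HVJ]

∠JHT = 63°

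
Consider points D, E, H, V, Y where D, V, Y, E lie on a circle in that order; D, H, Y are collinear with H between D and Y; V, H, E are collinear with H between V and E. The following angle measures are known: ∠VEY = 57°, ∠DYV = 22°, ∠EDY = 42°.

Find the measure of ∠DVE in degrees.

1. ∠VDY = 57°  [same arc VY]
2. ∠DVY = 101°  [△DVY]
3. ∠DEY = 79°  [cyclic DVYE, opposite ∠V+∠E]
4. ∠DYE = 59°  [△DYE]
5. ∠DVE = 59°  [same arc DE]

∠DVE = 59°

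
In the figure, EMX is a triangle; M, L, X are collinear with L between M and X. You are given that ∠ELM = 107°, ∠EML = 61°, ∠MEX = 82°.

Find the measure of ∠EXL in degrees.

∠EXL = 37°

1. ∠EMX = 61°  [L on ray MX]
2. ∠EXM = 37°  [△EMX]
3. ∠EXL = 37°  [L on ray XM]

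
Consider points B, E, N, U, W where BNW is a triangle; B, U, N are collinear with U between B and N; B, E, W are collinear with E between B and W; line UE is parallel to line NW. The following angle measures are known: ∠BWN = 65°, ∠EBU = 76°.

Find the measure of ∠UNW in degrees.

∠UNW = 39°

1. ∠BEU = 65°  [UE∥NW, corresponding at E]
2. ∠BUE = 39°  [△BUE]
3. ∠EUN = 141°  [linear pair at U on BN]
4. ∠UNW = 39°  [UE∥NW, co-interior at N–U]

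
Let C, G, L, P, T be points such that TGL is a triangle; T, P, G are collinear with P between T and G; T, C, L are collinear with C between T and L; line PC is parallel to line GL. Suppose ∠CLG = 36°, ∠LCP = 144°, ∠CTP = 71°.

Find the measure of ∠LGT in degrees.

∠LGT = 73°

1. ∠GLT = 36°  [C on ray LT]
2. ∠GTL = 71°  [P on TG, C on TL]
3. ∠LGT = 73°  [△TGL]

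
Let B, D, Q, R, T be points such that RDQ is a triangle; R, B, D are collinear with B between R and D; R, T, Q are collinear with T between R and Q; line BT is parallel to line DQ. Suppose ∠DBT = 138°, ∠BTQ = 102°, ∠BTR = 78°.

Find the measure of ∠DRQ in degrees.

∠DRQ = 60°

1. ∠RBT = 42°  [linear pair at B on RD]
2. ∠BRT = 60°  [△RBT]
3. ∠DRQ = 60°  [B on RD, T on RQ]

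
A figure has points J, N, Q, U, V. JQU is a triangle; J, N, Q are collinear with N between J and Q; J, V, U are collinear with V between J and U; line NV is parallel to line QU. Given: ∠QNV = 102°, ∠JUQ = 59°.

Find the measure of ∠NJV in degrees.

∠NJV = 43°

1. ∠JNV = 78°  [linear pair at N on JQ]
2. ∠JVN = 59°  [NV∥QU, corresponding at V]
3. ∠NJV = 43°  [△JNV]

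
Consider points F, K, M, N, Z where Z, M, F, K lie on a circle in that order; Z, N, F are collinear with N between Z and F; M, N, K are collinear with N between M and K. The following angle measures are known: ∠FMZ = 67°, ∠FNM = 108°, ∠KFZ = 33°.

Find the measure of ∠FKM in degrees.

1. ∠KNZ = 108°  [vertical angles at N]
2. ∠FNK = 72°  [linear pair at N on ZF]
3. ∠FKM = 75°  [△FNK]

∠FKM = 75°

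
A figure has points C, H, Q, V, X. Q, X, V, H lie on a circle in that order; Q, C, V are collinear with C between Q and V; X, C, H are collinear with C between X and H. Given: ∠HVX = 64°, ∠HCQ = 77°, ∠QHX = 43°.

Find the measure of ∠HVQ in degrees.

1. ∠HQX = 116°  [cyclic QXVH, opposite ∠Q+∠V]
2. ∠HXQ = 21°  [△QXH]
3. ∠HVQ = 21°  [same arc QH]

∠HVQ = 21°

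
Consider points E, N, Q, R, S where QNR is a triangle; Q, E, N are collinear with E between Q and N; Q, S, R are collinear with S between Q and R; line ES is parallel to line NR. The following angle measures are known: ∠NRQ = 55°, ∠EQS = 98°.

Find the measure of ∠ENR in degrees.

1. ∠ESQ = 55°  [ES∥NR, corresponding at S]
2. ∠QES = 27°  [△QES]
3. ∠NES = 153°  [linear pair at E on QN]
4. ∠ENR = 27°  [ES∥NR, co-interior at N–E]

∠ENR = 27°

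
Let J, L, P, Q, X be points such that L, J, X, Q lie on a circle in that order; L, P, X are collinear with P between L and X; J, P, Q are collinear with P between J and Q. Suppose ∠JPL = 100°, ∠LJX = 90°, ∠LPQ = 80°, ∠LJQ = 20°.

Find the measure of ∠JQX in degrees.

1. ∠QPX = 100°  [vertical angles at P]
2. ∠LXQ = 20°  [same arc LQ]
3. ∠JQX = 60°  [△XPQ]

∠JQX = 60°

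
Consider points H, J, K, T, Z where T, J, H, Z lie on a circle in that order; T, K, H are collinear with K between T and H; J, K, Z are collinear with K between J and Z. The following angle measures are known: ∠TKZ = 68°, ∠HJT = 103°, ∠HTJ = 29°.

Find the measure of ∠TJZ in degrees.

∠TJZ = 39°

1. ∠HKJ = 68°  [vertical angles at K]
2. ∠JKT = 112°  [linear pair at K on TH]
3. ∠TJZ = 39°  [△TKJ]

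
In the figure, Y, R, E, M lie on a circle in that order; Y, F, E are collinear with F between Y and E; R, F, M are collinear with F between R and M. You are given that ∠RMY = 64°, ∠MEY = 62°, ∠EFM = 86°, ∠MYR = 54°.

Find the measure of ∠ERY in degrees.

1. ∠REY = 64°  [same arc YR]
2. ∠MRY = 62°  [△YRM]
3. ∠RFY = 86°  [vertical angles at F]
4. ∠EYR = 32°  [△YFR]
5. ∠ERY = 84°  [△YRE]

∠ERY = 84°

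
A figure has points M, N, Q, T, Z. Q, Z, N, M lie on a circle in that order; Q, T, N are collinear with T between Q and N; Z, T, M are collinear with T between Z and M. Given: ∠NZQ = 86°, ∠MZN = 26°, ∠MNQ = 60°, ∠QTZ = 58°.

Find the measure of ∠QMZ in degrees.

1. ∠MQN = 26°  [same arc NM]
2. ∠MTN = 58°  [vertical angles at T]
3. ∠MTQ = 122°  [linear pair at T on QN]
4. ∠QMZ = 32°  [△QTM]

∠QMZ = 32°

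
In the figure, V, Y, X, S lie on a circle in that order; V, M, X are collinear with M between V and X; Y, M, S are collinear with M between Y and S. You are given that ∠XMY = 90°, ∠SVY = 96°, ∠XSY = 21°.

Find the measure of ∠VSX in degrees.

1. ∠SMV = 90°  [vertical angles at M]
2. ∠SXY = 84°  [cyclic VYXS, opposite ∠V+∠X]
3. ∠SYX = 75°  [△YXS]
4. ∠SMX = 90°  [linear pair at M on VX]
5. ∠SVX = 75°  [same arc XS]
6. ∠SXV = 69°  [△XMS]
7. ∠VSX = 36°  [△VXS]

∠VSX = 36°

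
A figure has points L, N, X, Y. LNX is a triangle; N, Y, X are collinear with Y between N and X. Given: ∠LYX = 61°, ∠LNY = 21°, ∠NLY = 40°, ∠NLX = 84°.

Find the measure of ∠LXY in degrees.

∠LXY = 75°

1. ∠LNX = 21°  [Y on ray NX]
2. ∠LXN = 75°  [△LNX]
3. ∠LXY = 75°  [Y on ray XN]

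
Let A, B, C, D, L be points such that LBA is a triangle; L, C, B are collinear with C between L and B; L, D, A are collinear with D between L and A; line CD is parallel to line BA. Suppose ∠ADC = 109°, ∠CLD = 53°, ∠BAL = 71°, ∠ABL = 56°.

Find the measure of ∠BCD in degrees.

1. ∠CDL = 71°  [linear pair at D on LA]
2. ∠DCL = 56°  [△LCD]
3. ∠BCD = 124°  [linear pair at C on LB]

∠BCD = 124°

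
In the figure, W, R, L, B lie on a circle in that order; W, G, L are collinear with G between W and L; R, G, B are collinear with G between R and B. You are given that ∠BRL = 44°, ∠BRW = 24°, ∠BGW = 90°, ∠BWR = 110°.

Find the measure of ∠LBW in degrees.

1. ∠BWL = 44°  [same arc LB]
2. ∠BLW = 24°  [same arc WB]
3. ∠LBW = 112°  [△WLB]

∠LBW = 112°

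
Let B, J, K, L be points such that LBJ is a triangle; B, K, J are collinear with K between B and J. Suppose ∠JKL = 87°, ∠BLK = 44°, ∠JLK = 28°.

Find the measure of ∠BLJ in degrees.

∠BLJ = 72°

1. ∠KJL = 65°  [△LKJ]
2. ∠BKL = 93°  [linear pair at K on BJ]
3. ∠KBL = 43°  [△LBK]
4. ∠BJL = 65°  [K on ray JB]
5. ∠JBL = 43°  [K on ray BJ]
6. ∠BLJ = 72°  [△LBJ]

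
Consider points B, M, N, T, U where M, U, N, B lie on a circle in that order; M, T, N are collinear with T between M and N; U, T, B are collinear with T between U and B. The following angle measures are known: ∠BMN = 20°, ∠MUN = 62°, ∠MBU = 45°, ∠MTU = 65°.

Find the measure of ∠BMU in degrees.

∠BMU = 93°

1. ∠MBN = 118°  [cyclic MUNB, opposite ∠U+∠B]
2. ∠BNM = 42°  [△MNB]
3. ∠BUM = 42°  [same arc MB]
4. ∠BMU = 93°  [△MUB]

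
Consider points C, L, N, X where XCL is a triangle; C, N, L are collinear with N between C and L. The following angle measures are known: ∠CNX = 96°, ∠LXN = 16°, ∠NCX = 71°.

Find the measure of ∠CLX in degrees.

1. ∠LNX = 84°  [linear pair at N on CL]
2. ∠NLX = 80°  [△XNL]
3. ∠CLX = 80°  [N on ray LC]

∠CLX = 80°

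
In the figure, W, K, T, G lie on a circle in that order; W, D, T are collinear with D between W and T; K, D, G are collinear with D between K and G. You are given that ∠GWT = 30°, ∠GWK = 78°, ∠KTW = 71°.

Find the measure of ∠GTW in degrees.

1. ∠KGW = 71°  [same arc WK]
2. ∠GKW = 31°  [△WKG]
3. ∠GTW = 31°  [same arc WG]

∠GTW = 31°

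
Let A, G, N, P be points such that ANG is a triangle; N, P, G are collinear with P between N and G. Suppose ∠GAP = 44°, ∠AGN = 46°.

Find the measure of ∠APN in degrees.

∠APN = 90°

1. ∠AGP = 46°  [P on ray GN]
2. ∠APG = 90°  [△APG]
3. ∠APN = 90°  [linear pair at P on NG]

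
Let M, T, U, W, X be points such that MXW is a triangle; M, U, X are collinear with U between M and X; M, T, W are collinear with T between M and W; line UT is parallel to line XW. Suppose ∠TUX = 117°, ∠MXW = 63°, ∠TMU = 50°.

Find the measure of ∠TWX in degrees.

∠TWX = 67°

1. ∠MUT = 63°  [linear pair at U on MX]
2. ∠MTU = 67°  [△MUT]
3. ∠UTW = 113°  [linear pair at T on MW]
4. ∠TWX = 67°  [UT∥XW, co-interior at W–T]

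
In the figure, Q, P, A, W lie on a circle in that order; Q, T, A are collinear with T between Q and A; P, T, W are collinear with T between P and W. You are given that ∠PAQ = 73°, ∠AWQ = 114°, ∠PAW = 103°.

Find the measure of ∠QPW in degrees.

1. ∠PWQ = 73°  [same arc QP]
2. ∠PQW = 77°  [cyclic QPAW, opposite ∠Q+∠A]
3. ∠QPW = 30°  [△QPW]

∠QPW = 30°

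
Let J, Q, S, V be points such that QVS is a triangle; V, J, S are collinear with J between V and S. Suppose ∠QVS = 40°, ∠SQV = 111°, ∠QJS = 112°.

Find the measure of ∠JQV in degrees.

∠JQV = 72°

1. ∠JVQ = 40°  [J on ray VS]
2. ∠QJV = 68°  [linear pair at J on VS]
3. ∠JQV = 72°  [△QVJ]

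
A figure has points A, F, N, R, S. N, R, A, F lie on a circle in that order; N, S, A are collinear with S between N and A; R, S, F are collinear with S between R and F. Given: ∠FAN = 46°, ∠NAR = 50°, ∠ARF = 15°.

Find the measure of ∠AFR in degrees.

1. ∠FRN = 46°  [same arc NF]
2. ∠NFR = 50°  [same arc NR]
3. ∠FNR = 84°  [△NRF]
4. ∠FAR = 96°  [cyclic NRAF, opposite ∠N+∠A]
5. ∠AFR = 69°  [△RAF]

∠AFR = 69°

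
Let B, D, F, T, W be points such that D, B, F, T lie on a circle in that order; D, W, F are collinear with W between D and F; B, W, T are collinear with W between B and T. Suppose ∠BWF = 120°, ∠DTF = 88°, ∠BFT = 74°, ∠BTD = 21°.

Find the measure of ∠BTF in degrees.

∠BTF = 67°

1. ∠DWT = 120°  [vertical angles at W]
2. ∠BDT = 106°  [cyclic DBFT, opposite ∠D+∠F]
3. ∠DBT = 53°  [△DBT]
4. ∠FWT = 60°  [linear pair at W on DF]
5. ∠DFT = 53°  [same arc DT]
6. ∠BTF = 67°  [△FWT]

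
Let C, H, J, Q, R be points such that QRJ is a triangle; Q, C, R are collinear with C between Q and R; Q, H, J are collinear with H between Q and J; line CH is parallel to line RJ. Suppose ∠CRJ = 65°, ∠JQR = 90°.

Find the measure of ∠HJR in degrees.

∠HJR = 25°

1. ∠JRQ = 65°  [C on ray RQ]
2. ∠QJR = 25°  [△QRJ]
3. ∠HJR = 25°  [H on ray JQ]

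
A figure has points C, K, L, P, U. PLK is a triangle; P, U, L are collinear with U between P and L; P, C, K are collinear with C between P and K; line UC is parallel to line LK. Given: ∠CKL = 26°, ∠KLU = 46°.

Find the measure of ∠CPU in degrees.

∠CPU = 108°

1. ∠LKP = 26°  [C on ray KP]
2. ∠KLP = 46°  [U on ray LP]
3. ∠KPL = 108°  [△PLK]
4. ∠CPU = 108°  [U on PL, C on PK]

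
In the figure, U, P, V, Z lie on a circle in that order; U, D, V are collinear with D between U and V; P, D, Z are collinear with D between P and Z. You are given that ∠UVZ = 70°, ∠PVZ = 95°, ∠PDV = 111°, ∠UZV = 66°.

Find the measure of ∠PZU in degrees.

∠PZU = 25°

1. ∠UPZ = 70°  [same arc UZ]
2. ∠PUZ = 85°  [cyclic UPVZ, opposite ∠U+∠V]
3. ∠PZU = 25°  [△UPZ]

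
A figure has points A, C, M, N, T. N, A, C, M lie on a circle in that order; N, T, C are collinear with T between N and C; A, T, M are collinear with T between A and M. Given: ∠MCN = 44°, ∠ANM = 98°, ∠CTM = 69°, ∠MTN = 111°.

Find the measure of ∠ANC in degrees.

∠ANC = 67°

1. ∠MAN = 44°  [same arc NM]
2. ∠ATN = 69°  [vertical angles at T]
3. ∠ANC = 67°  [△NTA]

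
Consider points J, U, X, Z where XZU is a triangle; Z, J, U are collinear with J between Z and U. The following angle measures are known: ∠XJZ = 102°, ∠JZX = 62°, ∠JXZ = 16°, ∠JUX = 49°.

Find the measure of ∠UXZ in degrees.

1. ∠UZX = 62°  [J on ray ZU]
2. ∠XUZ = 49°  [J on ray UZ]
3. ∠UXZ = 69°  [△XZU]

∠UXZ = 69°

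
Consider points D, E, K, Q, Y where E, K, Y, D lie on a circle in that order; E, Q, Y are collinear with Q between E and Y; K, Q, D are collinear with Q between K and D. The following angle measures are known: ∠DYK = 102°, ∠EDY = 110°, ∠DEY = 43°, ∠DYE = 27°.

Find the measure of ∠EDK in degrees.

∠EDK = 75°

1. ∠DEK = 78°  [cyclic EKYD, opposite ∠E+∠Y]
2. ∠DKE = 27°  [same arc ED]
3. ∠EDK = 75°  [△EKD]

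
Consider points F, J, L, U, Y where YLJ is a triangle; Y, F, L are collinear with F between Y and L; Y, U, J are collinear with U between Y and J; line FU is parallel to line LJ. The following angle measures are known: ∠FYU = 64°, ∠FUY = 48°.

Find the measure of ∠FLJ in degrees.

∠FLJ = 68°

1. ∠UFY = 68°  [△YFU]
2. ∠LFU = 112°  [linear pair at F on YL]
3. ∠FLJ = 68°  [FU∥LJ, co-interior at L–F]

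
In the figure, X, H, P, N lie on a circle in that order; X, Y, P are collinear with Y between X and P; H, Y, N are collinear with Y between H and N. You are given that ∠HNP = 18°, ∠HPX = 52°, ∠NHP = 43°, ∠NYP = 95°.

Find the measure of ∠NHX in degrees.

1. ∠HXP = 18°  [same arc HP]
2. ∠HYX = 95°  [vertical angles at Y]
3. ∠NHX = 67°  [△XYH]

∠NHX = 67°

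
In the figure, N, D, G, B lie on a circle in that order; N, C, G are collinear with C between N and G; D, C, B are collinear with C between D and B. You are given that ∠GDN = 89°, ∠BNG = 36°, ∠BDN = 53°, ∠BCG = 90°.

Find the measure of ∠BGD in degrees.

1. ∠GBN = 91°  [cyclic NDGB, opposite ∠D+∠B]
2. ∠BDG = 36°  [same arc GB]
3. ∠BGN = 53°  [△NGB]
4. ∠DBG = 37°  [△GCB]
5. ∠BGD = 107°  [△DGB]

∠BGD = 107°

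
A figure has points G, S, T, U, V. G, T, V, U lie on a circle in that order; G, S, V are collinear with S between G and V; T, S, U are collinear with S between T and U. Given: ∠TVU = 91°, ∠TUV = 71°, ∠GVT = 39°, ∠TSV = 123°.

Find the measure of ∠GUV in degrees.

1. ∠TGV = 71°  [same arc TV]
2. ∠GTV = 70°  [△GTV]
3. ∠GUV = 110°  [cyclic GTVU, opposite ∠T+∠U]

∠GUV = 110°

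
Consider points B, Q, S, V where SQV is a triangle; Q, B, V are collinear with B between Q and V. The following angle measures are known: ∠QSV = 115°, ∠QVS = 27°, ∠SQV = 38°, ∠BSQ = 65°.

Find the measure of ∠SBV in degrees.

∠SBV = 103°

1. ∠BQS = 38°  [B on ray QV]
2. ∠QBS = 77°  [△SQB]
3. ∠SBV = 103°  [linear pair at B on QV]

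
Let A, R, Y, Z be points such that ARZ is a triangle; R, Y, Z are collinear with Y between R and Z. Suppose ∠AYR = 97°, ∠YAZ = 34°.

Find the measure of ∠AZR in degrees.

∠AZR = 63°

1. ∠AYZ = 83°  [linear pair at Y on RZ]
2. ∠AZY = 63°  [△AYZ]
3. ∠AZR = 63°  [Y on ray ZR]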